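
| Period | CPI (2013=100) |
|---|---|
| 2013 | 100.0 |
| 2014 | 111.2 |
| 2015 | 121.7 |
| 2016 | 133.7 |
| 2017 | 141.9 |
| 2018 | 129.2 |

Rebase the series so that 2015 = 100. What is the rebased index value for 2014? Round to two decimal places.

91.37

Rebased(2014) = 111.2 / 121.7 × 100 = 91.3722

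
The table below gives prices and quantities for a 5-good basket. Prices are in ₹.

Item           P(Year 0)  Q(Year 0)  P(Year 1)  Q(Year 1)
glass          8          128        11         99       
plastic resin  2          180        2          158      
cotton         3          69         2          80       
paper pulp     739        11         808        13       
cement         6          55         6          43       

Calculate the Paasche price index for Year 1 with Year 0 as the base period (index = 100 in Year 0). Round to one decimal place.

Paasche price index uses current-period quantities as weights.
ΣP(Year 1)·Q(Year 1) = 11×99 + 2×158 + 2×80 + 808×13 + 6×43 = 1089 + 316 + 160 + 10504 + 258 = 12327
ΣP(Year 0)·Q(Year 1) = 8×99 + 2×158 + 3×80 + 739×13 + 6×43 = 792 + 316 + 240 + 9607 + 258 = 11213
Index = 12327 / 11213 × 100 = 109.9349

109.9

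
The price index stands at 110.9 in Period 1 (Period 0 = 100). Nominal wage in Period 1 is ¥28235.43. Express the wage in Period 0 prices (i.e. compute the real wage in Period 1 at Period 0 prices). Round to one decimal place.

Real = Nominal ÷ (Index/100) = 28235.43 ÷ (110.9/100)
     = 28235.43 ÷ 1.109 = 25460.2615

25460.3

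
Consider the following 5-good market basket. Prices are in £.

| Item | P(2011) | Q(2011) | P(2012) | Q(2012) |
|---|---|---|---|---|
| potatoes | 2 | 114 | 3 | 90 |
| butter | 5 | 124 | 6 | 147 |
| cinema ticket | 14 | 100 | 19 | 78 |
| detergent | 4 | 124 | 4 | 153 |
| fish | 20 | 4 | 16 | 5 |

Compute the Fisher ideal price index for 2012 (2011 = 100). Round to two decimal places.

123.93

Laspeyres component (base-period weights):
ΣP(2012)Q(2011) = 3×114 + 6×124 + 19×100 + 4×124 + 16×4 = 342 + 744 + 1900 + 496 + 64 = 3546
ΣP(2011)Q(2011) = 2×114 + 5×124 + 14×100 + 4×124 + 20×4 = 228 + 620 + 1400 + 496 + 80 = 2824
L = 3546 / 2824 × 100 = 125.5666
Paasche component (current-period weights):
ΣP(2012)Q(2012) = 3×90 + 6×147 + 19×78 + 4×153 + 16×5 = 270 + 882 + 1482 + 612 + 80 = 3326
ΣP(2011)Q(2012) = 2×90 + 5×147 + 14×78 + 4×153 + 20×5 = 180 + 735 + 1092 + 612 + 100 = 2719
P = 3326 / 2719 × 100 = 122.3244
Fisher = √(L × P) = √(125.5666 × 122.3244) = 123.9349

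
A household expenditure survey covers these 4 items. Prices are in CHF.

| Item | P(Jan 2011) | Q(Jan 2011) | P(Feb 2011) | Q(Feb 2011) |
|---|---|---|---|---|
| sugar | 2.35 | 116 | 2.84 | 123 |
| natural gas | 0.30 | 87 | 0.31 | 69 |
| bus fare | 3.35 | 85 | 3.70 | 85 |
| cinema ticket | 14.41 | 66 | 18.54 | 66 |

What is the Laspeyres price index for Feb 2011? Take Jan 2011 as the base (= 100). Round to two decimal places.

123.46

Laspeyres price index uses base-period quantities as weights.
ΣP(Feb 2011)·Q(Jan 2011) = 2.84×116 + 0.31×87 + 3.70×85 + 18.54×66 = 329.44 + 26.97 + 314.5 + 1223.64 = 1894.55
ΣP(Jan 2011)·Q(Jan 2011) = 2.35×116 + 0.30×87 + 3.35×85 + 14.41×66 = 272.6 + 26.1 + 284.75 + 951.06 = 1534.51
Index = 1894.55 / 1534.51 × 100 = 123.4629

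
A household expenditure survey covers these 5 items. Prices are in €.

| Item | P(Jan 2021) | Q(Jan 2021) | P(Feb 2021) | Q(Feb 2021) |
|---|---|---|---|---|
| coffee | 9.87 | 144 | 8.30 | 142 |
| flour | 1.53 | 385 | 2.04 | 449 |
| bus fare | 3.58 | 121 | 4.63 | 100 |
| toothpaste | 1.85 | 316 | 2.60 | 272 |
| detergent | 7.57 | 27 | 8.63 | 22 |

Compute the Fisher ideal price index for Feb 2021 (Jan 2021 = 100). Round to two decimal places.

111.04

Laspeyres component (base-period weights):
ΣP(Feb 2021)Q(Jan 2021) = 8.30×144 + 2.04×385 + 4.63×121 + 2.60×316 + 8.63×27 = 1195.2 + 785.4 + 560.23 + 821.6 + 233.01 = 3595.44
ΣP(Jan 2021)Q(Jan 2021) = 9.87×144 + 1.53×385 + 3.58×121 + 1.85×316 + 7.57×27 = 1421.28 + 589.05 + 433.18 + 584.6 + 204.39 = 3232.5
L = 3595.44 / 3232.5 × 100 = 111.2278
Paasche component (current-period weights):
ΣP(Feb 2021)Q(Feb 2021) = 8.30×142 + 2.04×449 + 4.63×100 + 2.60×272 + 8.63×22 = 1178.6 + 915.96 + 463 + 707.2 + 189.86 = 3454.62
ΣP(Jan 2021)Q(Feb 2021) = 9.87×142 + 1.53×449 + 3.58×100 + 1.85×272 + 7.57×22 = 1401.54 + 686.97 + 358 + 503.2 + 166.54 = 3116.25
P = 3454.62 / 3116.25 × 100 = 110.8582
Fisher = √(L × P) = √(111.2278 × 110.8582) = 111.0429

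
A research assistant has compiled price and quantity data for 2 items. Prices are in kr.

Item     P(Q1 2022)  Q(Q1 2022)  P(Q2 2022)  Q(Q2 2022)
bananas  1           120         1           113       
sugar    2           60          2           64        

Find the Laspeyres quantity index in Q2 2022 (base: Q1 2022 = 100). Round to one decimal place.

100.4

Laspeyres quantity index uses base-period prices as weights.
ΣP(Q1 2022)·Q(Q2 2022) = 1×113 + 2×64 = 113 + 128 = 241
ΣP(Q1 2022)·Q(Q1 2022) = 1×120 + 2×60 = 120 + 120 = 240
Index = 241 / 240 × 100 = 100.4167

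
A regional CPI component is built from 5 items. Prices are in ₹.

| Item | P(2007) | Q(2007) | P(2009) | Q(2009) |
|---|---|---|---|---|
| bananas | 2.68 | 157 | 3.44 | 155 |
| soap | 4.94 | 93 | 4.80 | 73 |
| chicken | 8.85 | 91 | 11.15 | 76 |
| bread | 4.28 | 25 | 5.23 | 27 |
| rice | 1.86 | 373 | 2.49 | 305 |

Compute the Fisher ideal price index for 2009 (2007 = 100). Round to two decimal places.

123.28

Laspeyres component (base-period weights):
ΣP(2009)Q(2007) = 3.44×157 + 4.80×93 + 11.15×91 + 5.23×25 + 2.49×373 = 540.08 + 446.4 + 1014.65 + 130.75 + 928.77 = 3060.65
ΣP(2007)Q(2007) = 2.68×157 + 4.94×93 + 8.85×91 + 4.28×25 + 1.86×373 = 420.76 + 459.42 + 805.35 + 107 + 693.78 = 2486.31
L = 3060.65 / 2486.31 × 100 = 123.1001
Paasche component (current-period weights):
ΣP(2009)Q(2009) = 3.44×155 + 4.80×73 + 11.15×76 + 5.23×27 + 2.49×305 = 533.2 + 350.4 + 847.4 + 141.21 + 759.45 = 2631.66
ΣP(2007)Q(2009) = 2.68×155 + 4.94×73 + 8.85×76 + 4.28×27 + 1.86×305 = 415.4 + 360.62 + 672.6 + 115.56 + 567.3 = 2131.48
P = 2631.66 / 2131.48 × 100 = 123.4663
Fisher = √(L × P) = √(123.1001 × 123.4663) = 123.2831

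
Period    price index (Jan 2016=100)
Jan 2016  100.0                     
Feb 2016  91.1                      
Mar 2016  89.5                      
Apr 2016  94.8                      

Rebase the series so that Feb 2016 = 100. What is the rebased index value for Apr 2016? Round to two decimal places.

104.06

Rebased(Apr 2016) = 94.8 / 91.1 × 100 = 104.0615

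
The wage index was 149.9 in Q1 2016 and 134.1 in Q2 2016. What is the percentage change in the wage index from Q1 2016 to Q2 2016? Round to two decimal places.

Change = (134.1 − 149.9) / 149.9 × 100
       = -15.8 / 149.9 × 100 = -10.5404%

-10.54%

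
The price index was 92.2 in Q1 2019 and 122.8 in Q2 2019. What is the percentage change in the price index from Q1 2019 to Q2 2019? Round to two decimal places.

33.19%

Change = (122.8 − 92.2) / 92.2 × 100
       = 30.6 / 92.2 × 100 = 33.1887%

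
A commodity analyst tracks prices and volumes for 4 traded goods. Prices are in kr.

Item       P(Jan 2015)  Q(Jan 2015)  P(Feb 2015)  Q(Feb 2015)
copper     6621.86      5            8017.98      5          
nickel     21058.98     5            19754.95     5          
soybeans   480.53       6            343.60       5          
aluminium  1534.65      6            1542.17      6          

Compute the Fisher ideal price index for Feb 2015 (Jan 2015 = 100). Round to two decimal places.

99.84

Laspeyres component (base-period weights):
ΣP(Feb 2015)Q(Jan 2015) = 8017.98×5 + 19754.95×5 + 343.60×6 + 1542.17×6 = 40089.9 + 98774.75 + 2061.6 + 9253.02 = 150179.27
ΣP(Jan 2015)Q(Jan 2015) = 6621.86×5 + 21058.98×5 + 480.53×6 + 1534.65×6 = 33109.3 + 105294.9 + 2883.18 + 9207.9 = 150495.28
L = 150179.27 / 150495.28 × 100 = 99.7900
Paasche component (current-period weights):
ΣP(Feb 2015)Q(Feb 2015) = 8017.98×5 + 19754.95×5 + 343.60×5 + 1542.17×6 = 40089.9 + 98774.75 + 1718 + 9253.02 = 149835.67
ΣP(Jan 2015)Q(Feb 2015) = 6621.86×5 + 21058.98×5 + 480.53×5 + 1534.65×6 = 33109.3 + 105294.9 + 2402.65 + 9207.9 = 150014.75
P = 149835.67 / 150014.75 × 100 = 99.8806
Fisher = √(L × P) = √(99.7900 × 99.8806) = 99.8353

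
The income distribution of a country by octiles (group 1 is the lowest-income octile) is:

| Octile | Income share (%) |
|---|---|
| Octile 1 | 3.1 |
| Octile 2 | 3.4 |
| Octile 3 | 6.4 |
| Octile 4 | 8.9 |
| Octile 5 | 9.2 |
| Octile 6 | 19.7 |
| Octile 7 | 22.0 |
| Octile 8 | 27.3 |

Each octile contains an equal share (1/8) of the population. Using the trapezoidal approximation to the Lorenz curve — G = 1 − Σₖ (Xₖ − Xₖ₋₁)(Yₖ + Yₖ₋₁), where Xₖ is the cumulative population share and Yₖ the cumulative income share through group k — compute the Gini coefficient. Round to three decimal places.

Cumulative income shares Yₖ: 0.0310, 0.0650, 0.1290, 0.2180, 0.3100, 0.5070, 0.7270, 1.0000
Σ (Xₖ−Xₖ₋₁)(Yₖ+Yₖ₋₁) = (1/8)(0.0310+0.0000) + (1/8)(0.0650+0.0310) + (1/8)(0.1290+0.0650) + (1/8)(0.2180+0.1290) + (1/8)(0.3100+0.2180) + (1/8)(0.5070+0.3100) + (1/8)(0.7270+0.5070) + (1/8)(1.0000+0.7270)
  = 0.0039 + 0.0120 + 0.0243 + 0.0434 + 0.0660 + 0.1021 + 0.1542 + 0.2159 = 0.6218
G = 1 − 0.6218 = 0.3782

0.378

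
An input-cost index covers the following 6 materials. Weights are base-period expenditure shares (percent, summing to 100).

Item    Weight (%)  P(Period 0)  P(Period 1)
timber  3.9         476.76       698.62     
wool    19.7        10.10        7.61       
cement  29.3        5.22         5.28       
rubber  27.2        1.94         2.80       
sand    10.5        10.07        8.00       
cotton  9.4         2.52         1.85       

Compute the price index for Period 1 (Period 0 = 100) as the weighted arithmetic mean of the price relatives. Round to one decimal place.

timber: 3.9 × (698.62/476.76) = 3.9 × 1.465349 = 5.7149
wool: 19.7 × (7.61/10.10) = 19.7 × 0.753465 = 14.8433
cement: 29.3 × (5.28/5.22) = 29.3 × 1.011494 = 29.6368
rubber: 27.2 × (2.80/1.94) = 27.2 × 1.443299 = 39.2577
sand: 10.5 × (8.00/10.07) = 10.5 × 0.794439 = 8.3416
cotton: 9.4 × (1.85/2.52) = 9.4 × 0.734127 = 6.9008
Index = Σ wᵢ·(p₁ᵢ/p₀ᵢ) = 5.7149 + 14.8433 + 29.6368 + 39.2577 + 8.3416 + 6.9008 = 104.6950

104.7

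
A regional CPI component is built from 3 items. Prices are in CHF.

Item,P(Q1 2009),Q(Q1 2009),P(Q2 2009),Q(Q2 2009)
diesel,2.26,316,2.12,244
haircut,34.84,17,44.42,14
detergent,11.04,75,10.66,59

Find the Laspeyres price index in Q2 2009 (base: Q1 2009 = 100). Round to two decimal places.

Laspeyres price index uses base-period quantities as weights.
ΣP(Q2 2009)·Q(Q1 2009) = 2.12×316 + 44.42×17 + 10.66×75 = 669.92 + 755.14 + 799.5 = 2224.56
ΣP(Q1 2009)·Q(Q1 2009) = 2.26×316 + 34.84×17 + 11.04×75 = 714.16 + 592.28 + 828 = 2134.44
Index = 2224.56 / 2134.44 × 100 = 104.2222

104.22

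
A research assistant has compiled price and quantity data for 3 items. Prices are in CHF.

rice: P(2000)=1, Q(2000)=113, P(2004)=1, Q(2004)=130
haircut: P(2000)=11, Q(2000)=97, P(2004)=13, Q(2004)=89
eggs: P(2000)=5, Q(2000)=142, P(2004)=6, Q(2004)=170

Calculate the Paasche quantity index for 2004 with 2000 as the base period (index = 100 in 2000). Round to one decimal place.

103.6

Paasche quantity index uses current-period prices as weights.
ΣP(2004)·Q(2004) = 1×130 + 13×89 + 6×170 = 130 + 1157 + 1020 = 2307
ΣP(2004)·Q(2000) = 1×113 + 13×97 + 6×142 = 113 + 1261 + 852 = 2226
Index = 2307 / 2226 × 100 = 103.6388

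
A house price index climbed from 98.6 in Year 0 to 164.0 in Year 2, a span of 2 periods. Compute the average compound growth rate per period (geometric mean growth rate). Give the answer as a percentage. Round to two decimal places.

28.97%

Growth factor = (164.0/98.6)^(1/2) = (1.663286)^(1/2) = 1.289684
Growth rate = 1.289684 − 1 = 0.289684 = 28.9684%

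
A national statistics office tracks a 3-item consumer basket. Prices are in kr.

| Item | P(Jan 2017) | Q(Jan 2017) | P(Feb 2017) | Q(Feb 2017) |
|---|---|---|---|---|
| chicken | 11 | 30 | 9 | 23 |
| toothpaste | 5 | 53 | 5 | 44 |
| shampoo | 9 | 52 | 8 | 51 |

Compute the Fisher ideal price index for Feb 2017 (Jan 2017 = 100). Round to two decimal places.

89.53

Laspeyres component (base-period weights):
ΣP(Feb 2017)Q(Jan 2017) = 9×30 + 5×53 + 8×52 = 270 + 265 + 416 = 951
ΣP(Jan 2017)Q(Jan 2017) = 11×30 + 5×53 + 9×52 = 330 + 265 + 468 = 1063
L = 951 / 1063 × 100 = 89.4638
Paasche component (current-period weights):
ΣP(Feb 2017)Q(Feb 2017) = 9×23 + 5×44 + 8×51 = 207 + 220 + 408 = 835
ΣP(Jan 2017)Q(Feb 2017) = 11×23 + 5×44 + 9×51 = 253 + 220 + 459 = 932
P = 835 / 932 × 100 = 89.5923
Fisher = √(L × P) = √(89.4638 × 89.5923) = 89.5280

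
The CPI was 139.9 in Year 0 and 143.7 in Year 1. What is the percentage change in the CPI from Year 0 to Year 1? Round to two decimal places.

Change = (143.7 − 139.9) / 139.9 × 100
       = 3.8 / 139.9 × 100 = 2.7162%

2.72%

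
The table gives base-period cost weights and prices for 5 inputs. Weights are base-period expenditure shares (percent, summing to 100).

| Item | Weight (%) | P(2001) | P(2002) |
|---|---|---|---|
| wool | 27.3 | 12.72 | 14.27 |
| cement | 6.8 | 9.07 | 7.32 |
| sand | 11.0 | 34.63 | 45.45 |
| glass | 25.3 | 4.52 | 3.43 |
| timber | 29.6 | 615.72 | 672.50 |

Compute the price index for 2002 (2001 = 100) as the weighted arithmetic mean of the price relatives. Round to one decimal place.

102.1

wool: 27.3 × (14.27/12.72) = 27.3 × 1.121855 = 30.6267
cement: 6.8 × (7.32/9.07) = 6.8 × 0.807056 = 5.4880
sand: 11.0 × (45.45/34.63) = 11.0 × 1.312446 = 14.4369
glass: 25.3 × (3.43/4.52) = 25.3 × 0.758850 = 19.1989
timber: 29.6 × (672.50/615.72) = 29.6 × 1.092217 = 32.3296
Index = Σ wᵢ·(p₁ᵢ/p₀ᵢ) = 30.6267 + 5.4880 + 14.4369 + 19.1989 + 32.3296 = 102.0801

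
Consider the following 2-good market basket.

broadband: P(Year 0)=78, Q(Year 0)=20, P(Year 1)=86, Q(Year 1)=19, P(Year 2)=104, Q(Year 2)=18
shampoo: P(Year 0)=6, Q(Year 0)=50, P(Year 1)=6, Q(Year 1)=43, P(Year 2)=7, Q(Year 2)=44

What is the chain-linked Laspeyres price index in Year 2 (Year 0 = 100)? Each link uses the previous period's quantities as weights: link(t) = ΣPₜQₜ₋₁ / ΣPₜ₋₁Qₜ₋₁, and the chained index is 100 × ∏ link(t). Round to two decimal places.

130.70

Link Year 0→Year 1:
ΣP(Year 1)Q(Year 0) = 86×20 + 6×50 = 1720 + 300 = 2020
ΣP(Year 0)Q(Year 0) = 78×20 + 6×50 = 1560 + 300 = 1860
link = 2020/1860 = 1.086022
Link Year 1→Year 2:
ΣP(Year 2)Q(Year 1) = 104×19 + 7×43 = 1976 + 301 = 2277
ΣP(Year 1)Q(Year 1) = 86×19 + 6×43 = 1634 + 258 = 1892
link = 2277/1892 = 1.203488
Chained index = 100 × 1.086022 × 1.203488 = 130.7014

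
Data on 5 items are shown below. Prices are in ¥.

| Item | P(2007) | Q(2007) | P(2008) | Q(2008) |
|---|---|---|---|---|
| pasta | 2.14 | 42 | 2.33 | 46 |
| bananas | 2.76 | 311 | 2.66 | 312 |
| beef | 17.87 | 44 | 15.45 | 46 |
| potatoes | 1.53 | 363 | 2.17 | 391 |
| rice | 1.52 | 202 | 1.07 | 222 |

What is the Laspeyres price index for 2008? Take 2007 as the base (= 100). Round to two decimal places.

100.46

Laspeyres price index uses base-period quantities as weights.
ΣP(2008)·Q(2007) = 2.33×42 + 2.66×311 + 15.45×44 + 2.17×363 + 1.07×202 = 97.86 + 827.26 + 679.8 + 787.71 + 216.14 = 2608.77
ΣP(2007)·Q(2007) = 2.14×42 + 2.76×311 + 17.87×44 + 1.53×363 + 1.52×202 = 89.88 + 858.36 + 786.28 + 555.39 + 307.04 = 2596.95
Index = 2608.77 / 2596.95 × 100 = 100.4551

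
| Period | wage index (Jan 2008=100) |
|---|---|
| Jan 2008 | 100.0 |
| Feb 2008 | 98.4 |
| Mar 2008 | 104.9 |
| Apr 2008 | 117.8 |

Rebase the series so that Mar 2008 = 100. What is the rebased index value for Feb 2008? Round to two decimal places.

Rebased(Feb 2008) = 98.4 / 104.9 × 100 = 93.8036

93.80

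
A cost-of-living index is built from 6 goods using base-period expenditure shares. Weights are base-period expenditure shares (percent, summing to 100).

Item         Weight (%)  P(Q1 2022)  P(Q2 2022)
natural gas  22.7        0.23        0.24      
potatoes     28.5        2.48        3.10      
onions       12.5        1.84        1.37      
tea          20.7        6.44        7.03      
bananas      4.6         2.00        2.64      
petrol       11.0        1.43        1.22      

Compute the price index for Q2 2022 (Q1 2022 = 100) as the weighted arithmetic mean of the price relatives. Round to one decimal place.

natural gas: 22.7 × (0.24/0.23) = 22.7 × 1.043478 = 23.6870
potatoes: 28.5 × (3.10/2.48) = 28.5 × 1.250000 = 35.6250
onions: 12.5 × (1.37/1.84) = 12.5 × 0.744565 = 9.3071
tea: 20.7 × (7.03/6.44) = 20.7 × 1.091615 = 22.5964
bananas: 4.6 × (2.64/2.00) = 4.6 × 1.320000 = 6.0720
petrol: 11.0 × (1.22/1.43) = 11.0 × 0.853147 = 9.3846
Index = Σ wᵢ·(p₁ᵢ/p₀ᵢ) = 23.6870 + 35.6250 + 9.3071 + 22.5964 + 6.0720 + 9.3846 = 106.6721

106.7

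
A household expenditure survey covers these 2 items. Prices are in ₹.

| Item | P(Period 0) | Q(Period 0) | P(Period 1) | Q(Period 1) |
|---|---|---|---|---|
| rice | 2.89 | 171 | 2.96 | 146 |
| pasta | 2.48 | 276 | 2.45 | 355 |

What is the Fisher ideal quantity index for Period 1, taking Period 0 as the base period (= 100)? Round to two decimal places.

110.30

Laspeyres component (base-period weights):
ΣP(Period 0)Q(Period 1) = 2.89×146 + 2.48×355 = 421.94 + 880.4 = 1302.34
ΣP(Period 0)Q(Period 0) = 2.89×171 + 2.48×276 = 494.19 + 684.48 = 1178.67
L = 1302.34 / 1178.67 × 100 = 110.4923
Paasche component (current-period weights):
ΣP(Period 1)Q(Period 1) = 2.96×146 + 2.45×355 = 432.16 + 869.75 = 1301.91
ΣP(Period 1)Q(Period 0) = 2.96×171 + 2.45×276 = 506.16 + 676.2 = 1182.36
P = 1301.91 / 1182.36 × 100 = 110.1111
Fisher = √(L × P) = √(110.4923 × 110.1111) = 110.3016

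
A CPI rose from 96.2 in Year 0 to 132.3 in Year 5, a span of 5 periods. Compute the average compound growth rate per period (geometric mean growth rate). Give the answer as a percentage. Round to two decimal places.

Growth factor = (132.3/96.2)^(1/5) = (1.375260)^(1/5) = 1.065803
Growth rate = 1.065803 − 1 = 0.065803 = 6.5803%

6.58%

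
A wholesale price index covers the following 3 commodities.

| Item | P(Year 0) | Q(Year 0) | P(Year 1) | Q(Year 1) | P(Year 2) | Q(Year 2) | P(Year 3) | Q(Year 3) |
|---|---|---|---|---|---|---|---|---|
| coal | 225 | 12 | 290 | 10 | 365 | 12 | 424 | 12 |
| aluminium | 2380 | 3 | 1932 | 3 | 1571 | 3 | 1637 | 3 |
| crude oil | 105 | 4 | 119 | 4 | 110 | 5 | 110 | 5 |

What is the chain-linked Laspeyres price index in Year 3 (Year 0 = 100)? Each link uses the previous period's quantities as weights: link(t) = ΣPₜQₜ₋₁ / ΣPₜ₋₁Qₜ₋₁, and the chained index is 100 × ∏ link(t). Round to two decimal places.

99.80

Link Year 0→Year 1:
ΣP(Year 1)Q(Year 0) = 290×12 + 1932×3 + 119×4 = 3480 + 5796 + 476 = 9752
ΣP(Year 0)Q(Year 0) = 225×12 + 2380×3 + 105×4 = 2700 + 7140 + 420 = 10260
link = 9752/10260 = 0.950487
Link Year 1→Year 2:
ΣP(Year 2)Q(Year 1) = 365×10 + 1571×3 + 110×4 = 3650 + 4713 + 440 = 8803
ΣP(Year 1)Q(Year 1) = 290×10 + 1932×3 + 119×4 = 2900 + 5796 + 476 = 9172
link = 8803/9172 = 0.959769
Link Year 2→Year 3:
ΣP(Year 3)Q(Year 2) = 424×12 + 1637×3 + 110×5 = 5088 + 4911 + 550 = 10549
ΣP(Year 2)Q(Year 2) = 365×12 + 1571×3 + 110×5 = 4380 + 4713 + 550 = 9643
link = 10549/9643 = 1.093954
Chained index = 100 × 0.950487 × 0.959769 × 1.093954 = 99.7958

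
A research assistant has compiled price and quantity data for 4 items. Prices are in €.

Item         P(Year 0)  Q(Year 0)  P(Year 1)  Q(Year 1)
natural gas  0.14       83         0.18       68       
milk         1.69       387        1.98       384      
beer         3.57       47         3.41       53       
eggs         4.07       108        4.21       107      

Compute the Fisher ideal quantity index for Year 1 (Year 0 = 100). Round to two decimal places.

Laspeyres component (base-period weights):
ΣP(Year 0)Q(Year 1) = 0.14×68 + 1.69×384 + 3.57×53 + 4.07×107 = 9.52 + 648.96 + 189.21 + 435.49 = 1283.18
ΣP(Year 0)Q(Year 0) = 0.14×83 + 1.69×387 + 3.57×47 + 4.07×108 = 11.62 + 654.03 + 167.79 + 439.56 = 1273
L = 1283.18 / 1273 × 100 = 100.7997
Paasche component (current-period weights):
ΣP(Year 1)Q(Year 1) = 0.18×68 + 1.98×384 + 3.41×53 + 4.21×107 = 12.24 + 760.32 + 180.73 + 450.47 = 1403.76
ΣP(Year 1)Q(Year 0) = 0.18×83 + 1.98×387 + 3.41×47 + 4.21×108 = 14.94 + 766.26 + 160.27 + 454.68 = 1396.15
P = 1403.76 / 1396.15 × 100 = 100.5451
Fisher = √(L × P) = √(100.7997 × 100.5451) = 100.6723

100.67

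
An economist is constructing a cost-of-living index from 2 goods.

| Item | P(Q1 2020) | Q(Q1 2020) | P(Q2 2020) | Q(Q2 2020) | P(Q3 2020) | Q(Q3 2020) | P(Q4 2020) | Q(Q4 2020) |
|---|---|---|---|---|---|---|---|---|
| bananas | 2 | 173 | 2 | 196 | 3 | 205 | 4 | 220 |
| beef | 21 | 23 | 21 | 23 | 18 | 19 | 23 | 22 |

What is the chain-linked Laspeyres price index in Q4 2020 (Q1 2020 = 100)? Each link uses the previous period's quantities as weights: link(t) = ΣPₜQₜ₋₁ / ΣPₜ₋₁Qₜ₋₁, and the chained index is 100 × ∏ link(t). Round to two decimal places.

Link Q1 2020→Q2 2020:
ΣP(Q2 2020)Q(Q1 2020) = 2×173 + 21×23 = 346 + 483 = 829
ΣP(Q1 2020)Q(Q1 2020) = 2×173 + 21×23 = 346 + 483 = 829
link = 829/829 = 1.000000
Link Q2 2020→Q3 2020:
ΣP(Q3 2020)Q(Q2 2020) = 3×196 + 18×23 = 588 + 414 = 1002
ΣP(Q2 2020)Q(Q2 2020) = 2×196 + 21×23 = 392 + 483 = 875
link = 1002/875 = 1.145143
Link Q3 2020→Q4 2020:
ΣP(Q4 2020)Q(Q3 2020) = 4×205 + 23×19 = 820 + 437 = 1257
ΣP(Q3 2020)Q(Q3 2020) = 3×205 + 18×19 = 615 + 342 = 957
link = 1257/957 = 1.313480
Chained index = 100 × 1.000000 × 1.145143 × 1.313480 = 150.4122

150.41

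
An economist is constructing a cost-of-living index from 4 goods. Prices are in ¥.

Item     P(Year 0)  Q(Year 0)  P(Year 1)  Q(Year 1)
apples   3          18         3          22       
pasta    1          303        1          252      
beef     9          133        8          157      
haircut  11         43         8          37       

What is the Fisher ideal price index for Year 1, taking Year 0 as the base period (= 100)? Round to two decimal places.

Laspeyres component (base-period weights):
ΣP(Year 1)Q(Year 0) = 3×18 + 1×303 + 8×133 + 8×43 = 54 + 303 + 1064 + 344 = 1765
ΣP(Year 0)Q(Year 0) = 3×18 + 1×303 + 9×133 + 11×43 = 54 + 303 + 1197 + 473 = 2027
L = 1765 / 2027 × 100 = 87.0745
Paasche component (current-period weights):
ΣP(Year 1)Q(Year 1) = 3×22 + 1×252 + 8×157 + 8×37 = 66 + 252 + 1256 + 296 = 1870
ΣP(Year 0)Q(Year 1) = 3×22 + 1×252 + 9×157 + 11×37 = 66 + 252 + 1413 + 407 = 2138
P = 1870 / 2138 × 100 = 87.4649
Fisher = √(L × P) = √(87.0745 × 87.4649) = 87.2695

87.27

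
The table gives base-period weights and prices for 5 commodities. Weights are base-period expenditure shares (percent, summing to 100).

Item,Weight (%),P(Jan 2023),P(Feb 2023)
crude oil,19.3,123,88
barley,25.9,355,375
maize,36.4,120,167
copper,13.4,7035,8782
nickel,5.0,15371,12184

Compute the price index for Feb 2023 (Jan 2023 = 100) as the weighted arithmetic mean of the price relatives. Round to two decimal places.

crude oil: 19.3 × (88/123) = 19.3 × 0.715447 = 13.8081
barley: 25.9 × (375/355) = 25.9 × 1.056338 = 27.3592
maize: 36.4 × (167/120) = 36.4 × 1.391667 = 50.6567
copper: 13.4 × (8782/7035) = 13.4 × 1.248330 = 16.7276
nickel: 5.0 × (12184/15371) = 5.0 × 0.792662 = 3.9633
Index = Σ wᵢ·(p₁ᵢ/p₀ᵢ) = 13.8081 + 27.3592 + 50.6567 + 16.7276 + 3.9633 = 112.5149

112.51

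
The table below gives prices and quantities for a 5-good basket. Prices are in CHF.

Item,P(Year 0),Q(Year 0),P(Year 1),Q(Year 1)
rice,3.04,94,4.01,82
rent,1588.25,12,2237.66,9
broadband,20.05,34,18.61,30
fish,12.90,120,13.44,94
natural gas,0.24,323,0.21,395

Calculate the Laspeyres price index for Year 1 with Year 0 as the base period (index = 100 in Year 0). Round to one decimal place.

136.4

Laspeyres price index uses base-period quantities as weights.
ΣP(Year 1)·Q(Year 0) = 4.01×94 + 2237.66×12 + 18.61×34 + 13.44×120 + 0.21×323 = 376.94 + 26851.92 + 632.74 + 1612.8 + 67.83 = 29542.23
ΣP(Year 0)·Q(Year 0) = 3.04×94 + 1588.25×12 + 20.05×34 + 12.90×120 + 0.24×323 = 285.76 + 19059 + 681.7 + 1548 + 77.52 = 21651.98
Index = 29542.23 / 21651.98 × 100 = 136.4412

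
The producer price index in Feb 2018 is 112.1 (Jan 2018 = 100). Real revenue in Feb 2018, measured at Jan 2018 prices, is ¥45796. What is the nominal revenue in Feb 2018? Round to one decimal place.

Nominal = Real × (Index/100) = 45796 × (112.1/100)
        = 45796 × 1.121 = 51337.3160

51337.3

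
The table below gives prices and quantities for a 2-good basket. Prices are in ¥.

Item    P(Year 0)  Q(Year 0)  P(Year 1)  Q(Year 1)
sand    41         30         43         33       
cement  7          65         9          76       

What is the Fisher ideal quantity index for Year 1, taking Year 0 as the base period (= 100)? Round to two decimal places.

Laspeyres component (base-period weights):
ΣP(Year 0)Q(Year 1) = 41×33 + 7×76 = 1353 + 532 = 1885
ΣP(Year 0)Q(Year 0) = 41×30 + 7×65 = 1230 + 455 = 1685
L = 1885 / 1685 × 100 = 111.8694
Paasche component (current-period weights):
ΣP(Year 1)Q(Year 1) = 43×33 + 9×76 = 1419 + 684 = 2103
ΣP(Year 1)Q(Year 0) = 43×30 + 9×65 = 1290 + 585 = 1875
P = 2103 / 1875 × 100 = 112.1600
Fisher = √(L × P) = √(111.8694 × 112.1600) = 112.0146

112.01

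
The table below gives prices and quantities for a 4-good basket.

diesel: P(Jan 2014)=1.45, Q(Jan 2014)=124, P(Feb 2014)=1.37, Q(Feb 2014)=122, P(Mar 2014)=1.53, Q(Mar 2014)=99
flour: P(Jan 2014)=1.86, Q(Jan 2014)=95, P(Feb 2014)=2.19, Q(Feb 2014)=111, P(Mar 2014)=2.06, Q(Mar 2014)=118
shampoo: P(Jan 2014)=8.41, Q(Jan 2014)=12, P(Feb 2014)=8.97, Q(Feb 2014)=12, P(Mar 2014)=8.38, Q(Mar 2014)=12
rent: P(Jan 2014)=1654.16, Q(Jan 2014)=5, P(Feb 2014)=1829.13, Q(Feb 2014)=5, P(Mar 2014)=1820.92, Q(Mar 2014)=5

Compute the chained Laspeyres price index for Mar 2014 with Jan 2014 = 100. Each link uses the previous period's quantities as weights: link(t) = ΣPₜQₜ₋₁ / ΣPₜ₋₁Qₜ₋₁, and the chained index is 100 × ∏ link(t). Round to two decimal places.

109.85

Link Jan 2014→Feb 2014:
ΣP(Feb 2014)Q(Jan 2014) = 1.37×124 + 2.19×95 + 8.97×12 + 1829.13×5 = 169.88 + 208.05 + 107.64 + 9145.65 = 9631.22
ΣP(Jan 2014)Q(Jan 2014) = 1.45×124 + 1.86×95 + 8.41×12 + 1654.16×5 = 179.8 + 176.7 + 100.92 + 8270.8 = 8728.22
link = 9631.22/8728.22 = 1.103458
Link Feb 2014→Mar 2014:
ΣP(Mar 2014)Q(Feb 2014) = 1.53×122 + 2.06×111 + 8.38×12 + 1820.92×5 = 186.66 + 228.66 + 100.56 + 9104.6 = 9620.48
ΣP(Feb 2014)Q(Feb 2014) = 1.37×122 + 2.19×111 + 8.97×12 + 1829.13×5 = 167.14 + 243.09 + 107.64 + 9145.65 = 9663.52
link = 9620.48/9663.52 = 0.995546
Chained index = 100 × 1.103458 × 0.995546 = 109.8543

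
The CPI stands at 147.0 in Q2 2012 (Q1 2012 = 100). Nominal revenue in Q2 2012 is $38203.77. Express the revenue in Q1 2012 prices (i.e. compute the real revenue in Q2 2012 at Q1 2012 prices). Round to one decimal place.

Real = Nominal ÷ (Index/100) = 38203.77 ÷ (147.0/100)
     = 38203.77 ÷ 1.470 = 25988.9592

25989.0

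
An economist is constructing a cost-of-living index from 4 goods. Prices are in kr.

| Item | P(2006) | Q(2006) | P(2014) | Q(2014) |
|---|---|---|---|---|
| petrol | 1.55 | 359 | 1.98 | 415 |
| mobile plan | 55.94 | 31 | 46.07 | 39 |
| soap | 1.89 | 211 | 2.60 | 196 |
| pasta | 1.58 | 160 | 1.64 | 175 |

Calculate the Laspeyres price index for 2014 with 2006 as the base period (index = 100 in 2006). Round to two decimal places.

100.27

Laspeyres price index uses base-period quantities as weights.
ΣP(2014)·Q(2006) = 1.98×359 + 46.07×31 + 2.60×211 + 1.64×160 = 710.82 + 1428.17 + 548.6 + 262.4 = 2949.99
ΣP(2006)·Q(2006) = 1.55×359 + 55.94×31 + 1.89×211 + 1.58×160 = 556.45 + 1734.14 + 398.79 + 252.8 = 2942.18
Index = 2949.99 / 2942.18 × 100 = 100.2654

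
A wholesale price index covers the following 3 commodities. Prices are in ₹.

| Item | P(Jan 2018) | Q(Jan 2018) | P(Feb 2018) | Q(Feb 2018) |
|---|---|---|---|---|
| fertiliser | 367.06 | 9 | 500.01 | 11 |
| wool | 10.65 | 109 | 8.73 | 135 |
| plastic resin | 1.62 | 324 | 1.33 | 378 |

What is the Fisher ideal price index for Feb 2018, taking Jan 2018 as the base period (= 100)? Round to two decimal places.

117.93

Laspeyres component (base-period weights):
ΣP(Feb 2018)Q(Jan 2018) = 500.01×9 + 8.73×109 + 1.33×324 = 4500.09 + 951.57 + 430.92 = 5882.58
ΣP(Jan 2018)Q(Jan 2018) = 367.06×9 + 10.65×109 + 1.62×324 = 3303.54 + 1160.85 + 524.88 = 4989.27
L = 5882.58 / 4989.27 × 100 = 117.9046
Paasche component (current-period weights):
ΣP(Feb 2018)Q(Feb 2018) = 500.01×11 + 8.73×135 + 1.33×378 = 5500.11 + 1178.55 + 502.74 = 7181.4
ΣP(Jan 2018)Q(Feb 2018) = 367.06×11 + 10.65×135 + 1.62×378 = 4037.66 + 1437.75 + 612.36 = 6087.77
P = 7181.4 / 6087.77 × 100 = 117.9644
Fisher = √(L × P) = √(117.9046 × 117.9644) = 117.9345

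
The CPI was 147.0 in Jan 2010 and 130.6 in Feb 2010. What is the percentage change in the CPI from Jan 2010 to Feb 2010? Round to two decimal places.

-11.16%

Change = (130.6 − 147.0) / 147.0 × 100
       = -16.4 / 147.0 × 100 = -11.1565%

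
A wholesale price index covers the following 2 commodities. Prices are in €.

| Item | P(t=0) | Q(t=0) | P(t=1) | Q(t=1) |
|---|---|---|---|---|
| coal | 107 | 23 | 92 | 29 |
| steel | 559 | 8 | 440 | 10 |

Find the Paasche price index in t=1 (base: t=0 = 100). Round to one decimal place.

Paasche price index uses current-period quantities as weights.
ΣP(t=1)·Q(t=1) = 92×29 + 440×10 = 2668 + 4400 = 7068
ΣP(t=0)·Q(t=1) = 107×29 + 559×10 = 3103 + 5590 = 8693
Index = 7068 / 8693 × 100 = 81.3068

81.3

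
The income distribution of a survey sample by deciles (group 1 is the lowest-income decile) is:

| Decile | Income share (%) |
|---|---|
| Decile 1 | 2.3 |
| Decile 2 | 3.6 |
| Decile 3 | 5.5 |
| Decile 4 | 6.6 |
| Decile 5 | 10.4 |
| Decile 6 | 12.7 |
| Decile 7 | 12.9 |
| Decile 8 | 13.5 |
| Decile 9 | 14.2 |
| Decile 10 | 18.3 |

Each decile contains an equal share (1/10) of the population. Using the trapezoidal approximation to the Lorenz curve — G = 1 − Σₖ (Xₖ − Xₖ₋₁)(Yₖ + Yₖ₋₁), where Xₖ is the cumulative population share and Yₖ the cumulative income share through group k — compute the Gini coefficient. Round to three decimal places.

0.279

Cumulative income shares Yₖ: 0.0230, 0.0590, 0.1140, 0.1800, 0.2840, 0.4110, 0.5400, 0.6750, 0.8170, 1.0000
Σ (Xₖ−Xₖ₋₁)(Yₖ+Yₖ₋₁) = (1/10)(0.0230+0.0000) + (1/10)(0.0590+0.0230) + (1/10)(0.1140+0.0590) + (1/10)(0.1800+0.1140) + (1/10)(0.2840+0.1800) + (1/10)(0.4110+0.2840) + (1/10)(0.5400+0.4110) + (1/10)(0.6750+0.5400) + (1/10)(0.8170+0.6750) + (1/10)(1.0000+0.8170)
  = 0.0023 + 0.0082 + 0.0173 + 0.0294 + 0.0464 + 0.0695 + 0.0951 + 0.1215 + 0.1492 + 0.1817 = 0.7206
G = 1 − 0.7206 = 0.2794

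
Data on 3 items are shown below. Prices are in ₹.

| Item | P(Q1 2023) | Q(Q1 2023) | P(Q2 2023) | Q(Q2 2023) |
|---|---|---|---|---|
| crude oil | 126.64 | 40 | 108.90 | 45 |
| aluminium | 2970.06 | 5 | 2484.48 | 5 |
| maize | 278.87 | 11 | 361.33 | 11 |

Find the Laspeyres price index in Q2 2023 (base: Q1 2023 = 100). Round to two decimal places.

90.30

Laspeyres price index uses base-period quantities as weights.
ΣP(Q2 2023)·Q(Q1 2023) = 108.90×40 + 2484.48×5 + 361.33×11 = 4356 + 12422.4 + 3974.63 = 20753.03
ΣP(Q1 2023)·Q(Q1 2023) = 126.64×40 + 2970.06×5 + 278.87×11 = 5065.6 + 14850.3 + 3067.57 = 22983.47
Index = 20753.03 / 22983.47 × 100 = 90.2955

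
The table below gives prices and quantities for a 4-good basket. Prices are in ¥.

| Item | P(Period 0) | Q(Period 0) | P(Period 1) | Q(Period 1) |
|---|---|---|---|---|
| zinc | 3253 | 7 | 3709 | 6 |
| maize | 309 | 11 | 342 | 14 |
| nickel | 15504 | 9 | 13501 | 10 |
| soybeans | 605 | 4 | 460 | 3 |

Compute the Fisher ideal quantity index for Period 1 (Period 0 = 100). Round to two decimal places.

107.12

Laspeyres component (base-period weights):
ΣP(Period 0)Q(Period 1) = 3253×6 + 309×14 + 15504×10 + 605×3 = 19518 + 4326 + 155040 + 1815 = 180699
ΣP(Period 0)Q(Period 0) = 3253×7 + 309×11 + 15504×9 + 605×4 = 22771 + 3399 + 139536 + 2420 = 168126
L = 180699 / 168126 × 100 = 107.4783
Paasche component (current-period weights):
ΣP(Period 1)Q(Period 1) = 3709×6 + 342×14 + 13501×10 + 460×3 = 22254 + 4788 + 135010 + 1380 = 163432
ΣP(Period 1)Q(Period 0) = 3709×7 + 342×11 + 13501×9 + 460×4 = 25963 + 3762 + 121509 + 1840 = 153074
P = 163432 / 153074 × 100 = 106.7667
Fisher = √(L × P) = √(107.4783 × 106.7667) = 107.1219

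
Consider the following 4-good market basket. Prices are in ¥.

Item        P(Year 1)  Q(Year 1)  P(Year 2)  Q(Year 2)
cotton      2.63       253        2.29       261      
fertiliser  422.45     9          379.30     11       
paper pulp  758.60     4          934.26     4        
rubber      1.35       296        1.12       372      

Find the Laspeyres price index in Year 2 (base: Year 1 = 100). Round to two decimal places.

102.03

Laspeyres price index uses base-period quantities as weights.
ΣP(Year 2)·Q(Year 1) = 2.29×253 + 379.30×9 + 934.26×4 + 1.12×296 = 579.37 + 3413.7 + 3737.04 + 331.52 = 8061.63
ΣP(Year 1)·Q(Year 1) = 2.63×253 + 422.45×9 + 758.60×4 + 1.35×296 = 665.39 + 3802.05 + 3034.4 + 399.6 = 7901.44
Index = 8061.63 / 7901.44 × 100 = 102.0274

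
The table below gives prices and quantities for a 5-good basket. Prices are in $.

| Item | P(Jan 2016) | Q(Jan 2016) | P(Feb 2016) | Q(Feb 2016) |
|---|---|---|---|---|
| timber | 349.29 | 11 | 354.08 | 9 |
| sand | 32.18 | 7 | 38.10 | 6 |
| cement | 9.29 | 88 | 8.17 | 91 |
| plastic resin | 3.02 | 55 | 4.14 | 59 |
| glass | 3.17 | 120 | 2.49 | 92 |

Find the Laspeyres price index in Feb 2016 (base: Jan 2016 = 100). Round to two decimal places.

99.55

Laspeyres price index uses base-period quantities as weights.
ΣP(Feb 2016)·Q(Jan 2016) = 354.08×11 + 38.10×7 + 8.17×88 + 4.14×55 + 2.49×120 = 3894.88 + 266.7 + 718.96 + 227.7 + 298.8 = 5407.04
ΣP(Jan 2016)·Q(Jan 2016) = 349.29×11 + 32.18×7 + 9.29×88 + 3.02×55 + 3.17×120 = 3842.19 + 225.26 + 817.52 + 166.1 + 380.4 = 5431.47
Index = 5407.04 / 5431.47 × 100 = 99.5502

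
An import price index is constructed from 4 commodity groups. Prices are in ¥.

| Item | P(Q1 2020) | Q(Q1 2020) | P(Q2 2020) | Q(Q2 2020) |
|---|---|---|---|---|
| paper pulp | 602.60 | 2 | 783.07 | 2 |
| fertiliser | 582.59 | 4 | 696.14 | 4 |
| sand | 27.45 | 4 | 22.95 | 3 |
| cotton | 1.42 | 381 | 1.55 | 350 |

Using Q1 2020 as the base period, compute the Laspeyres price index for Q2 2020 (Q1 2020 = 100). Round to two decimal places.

Laspeyres price index uses base-period quantities as weights.
ΣP(Q2 2020)·Q(Q1 2020) = 783.07×2 + 696.14×4 + 22.95×4 + 1.55×381 = 1566.14 + 2784.56 + 91.8 + 590.55 = 5033.05
ΣP(Q1 2020)·Q(Q1 2020) = 602.60×2 + 582.59×4 + 27.45×4 + 1.42×381 = 1205.2 + 2330.36 + 109.8 + 541.02 = 4186.38
Index = 5033.05 / 4186.38 × 100 = 120.2244

120.22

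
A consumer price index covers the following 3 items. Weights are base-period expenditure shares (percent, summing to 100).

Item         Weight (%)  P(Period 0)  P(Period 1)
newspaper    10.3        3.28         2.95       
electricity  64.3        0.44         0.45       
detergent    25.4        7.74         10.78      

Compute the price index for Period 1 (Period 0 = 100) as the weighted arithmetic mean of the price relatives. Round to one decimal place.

110.4

newspaper: 10.3 × (2.95/3.28) = 10.3 × 0.899390 = 9.2637
electricity: 64.3 × (0.45/0.44) = 64.3 × 1.022727 = 65.7614
detergent: 25.4 × (10.78/7.74) = 25.4 × 1.392765 = 35.3762
Index = Σ wᵢ·(p₁ᵢ/p₀ᵢ) = 9.2637 + 65.7614 + 35.3762 = 110.4013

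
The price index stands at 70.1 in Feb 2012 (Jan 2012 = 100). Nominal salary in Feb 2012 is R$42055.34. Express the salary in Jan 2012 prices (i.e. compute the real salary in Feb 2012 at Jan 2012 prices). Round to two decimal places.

Real = Nominal ÷ (Index/100) = 42055.34 ÷ (70.1/100)
     = 42055.34 ÷ 0.701 = 59993.3524

59993.35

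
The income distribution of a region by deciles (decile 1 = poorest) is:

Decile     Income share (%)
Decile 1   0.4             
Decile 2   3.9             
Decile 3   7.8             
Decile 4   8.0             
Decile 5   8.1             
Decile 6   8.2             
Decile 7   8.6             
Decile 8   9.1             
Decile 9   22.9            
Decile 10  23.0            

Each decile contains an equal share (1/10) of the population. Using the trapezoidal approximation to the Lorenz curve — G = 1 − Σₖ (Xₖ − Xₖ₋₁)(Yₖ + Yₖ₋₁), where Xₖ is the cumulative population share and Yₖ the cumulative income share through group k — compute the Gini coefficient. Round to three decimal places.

Cumulative income shares Yₖ: 0.0040, 0.0430, 0.1210, 0.2010, 0.2820, 0.3640, 0.4500, 0.5410, 0.7700, 1.0000
Σ (Xₖ−Xₖ₋₁)(Yₖ+Yₖ₋₁) = (1/10)(0.0040+0.0000) + (1/10)(0.0430+0.0040) + (1/10)(0.1210+0.0430) + (1/10)(0.2010+0.1210) + (1/10)(0.2820+0.2010) + (1/10)(0.3640+0.2820) + (1/10)(0.4500+0.3640) + (1/10)(0.5410+0.4500) + (1/10)(0.7700+0.5410) + (1/10)(1.0000+0.7700)
  = 0.0004 + 0.0047 + 0.0164 + 0.0322 + 0.0483 + 0.0646 + 0.0814 + 0.0991 + 0.1311 + 0.1770 = 0.6552
G = 1 − 0.6552 = 0.3448

0.345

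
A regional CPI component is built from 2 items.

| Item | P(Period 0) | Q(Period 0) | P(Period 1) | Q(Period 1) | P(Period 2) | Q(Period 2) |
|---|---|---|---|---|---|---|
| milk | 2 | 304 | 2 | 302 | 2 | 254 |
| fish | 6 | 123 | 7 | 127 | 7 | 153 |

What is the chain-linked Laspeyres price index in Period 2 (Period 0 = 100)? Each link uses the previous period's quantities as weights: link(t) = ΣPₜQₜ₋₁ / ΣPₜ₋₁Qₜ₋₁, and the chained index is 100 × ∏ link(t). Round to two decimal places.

109.14

Link Period 0→Period 1:
ΣP(Period 1)Q(Period 0) = 2×304 + 7×123 = 608 + 861 = 1469
ΣP(Period 0)Q(Period 0) = 2×304 + 6×123 = 608 + 738 = 1346
link = 1469/1346 = 1.091382
Link Period 1→Period 2:
ΣP(Period 2)Q(Period 1) = 2×302 + 7×127 = 604 + 889 = 1493
ΣP(Period 1)Q(Period 1) = 2×302 + 7×127 = 604 + 889 = 1493
link = 1493/1493 = 1.000000
Chained index = 100 × 1.091382 × 1.000000 = 109.1382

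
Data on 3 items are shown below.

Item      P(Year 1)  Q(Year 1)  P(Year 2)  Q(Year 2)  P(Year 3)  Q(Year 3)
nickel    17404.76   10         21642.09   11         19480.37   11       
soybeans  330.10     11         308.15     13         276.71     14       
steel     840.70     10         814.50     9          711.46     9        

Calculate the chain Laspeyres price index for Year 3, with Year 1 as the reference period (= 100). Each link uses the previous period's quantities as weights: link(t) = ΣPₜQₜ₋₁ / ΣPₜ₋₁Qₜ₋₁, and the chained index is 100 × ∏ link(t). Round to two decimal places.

110.16

Link Year 1→Year 2:
ΣP(Year 2)Q(Year 1) = 21642.09×10 + 308.15×11 + 814.50×10 = 216420.9 + 3389.65 + 8145 = 227955.55
ΣP(Year 1)Q(Year 1) = 17404.76×10 + 330.10×11 + 840.70×10 = 174047.6 + 3631.1 + 8407 = 186085.7
link = 227955.55/186085.7 = 1.225003
Link Year 2→Year 3:
ΣP(Year 3)Q(Year 2) = 19480.37×11 + 276.71×13 + 711.46×9 = 214284.07 + 3597.23 + 6403.14 = 224284.44
ΣP(Year 2)Q(Year 2) = 21642.09×11 + 308.15×13 + 814.50×9 = 238062.99 + 4005.95 + 7330.5 = 249399.44
link = 224284.44/249399.44 = 0.899298
Chained index = 100 × 1.225003 × 0.899298 = 110.1643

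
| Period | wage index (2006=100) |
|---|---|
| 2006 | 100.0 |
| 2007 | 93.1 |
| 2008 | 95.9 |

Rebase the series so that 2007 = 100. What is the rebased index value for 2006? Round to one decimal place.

Rebased(2006) = 100.0 / 93.1 × 100 = 107.4114

107.4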